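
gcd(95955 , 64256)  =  1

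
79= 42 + 37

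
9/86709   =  3/28903 = 0.00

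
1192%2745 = 1192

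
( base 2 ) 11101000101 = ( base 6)12341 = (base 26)2JF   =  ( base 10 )1861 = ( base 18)5D7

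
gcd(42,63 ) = 21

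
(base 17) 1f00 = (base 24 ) G18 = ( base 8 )22040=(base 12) 5428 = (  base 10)9248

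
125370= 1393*90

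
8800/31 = 283 + 27/31 =283.87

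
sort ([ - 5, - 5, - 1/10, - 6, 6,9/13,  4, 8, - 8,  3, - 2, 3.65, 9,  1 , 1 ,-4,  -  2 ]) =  [ - 8, - 6, - 5, - 5, - 4 , - 2,  -  2, - 1/10, 9/13, 1, 1, 3,3.65,4 , 6,  8,9]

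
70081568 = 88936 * 788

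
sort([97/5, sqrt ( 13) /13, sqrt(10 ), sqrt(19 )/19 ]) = [sqrt( 19 ) /19, sqrt(13 ) /13, sqrt( 10 ),97/5 ] 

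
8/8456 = 1/1057 = 0.00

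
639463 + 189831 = 829294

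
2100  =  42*50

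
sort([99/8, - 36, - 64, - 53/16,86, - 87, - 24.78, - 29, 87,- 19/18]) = [ - 87,  -  64, - 36, - 29, - 24.78,  -  53/16, - 19/18, 99/8, 86,  87]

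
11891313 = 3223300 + 8668013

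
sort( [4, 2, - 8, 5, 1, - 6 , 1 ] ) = [ - 8, - 6, 1, 1,2  ,  4,5 ]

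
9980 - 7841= 2139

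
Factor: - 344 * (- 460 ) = 158240 = 2^5*5^1*23^1*43^1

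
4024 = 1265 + 2759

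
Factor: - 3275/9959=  -5^2*23^( - 1)*131^1 * 433^( - 1) 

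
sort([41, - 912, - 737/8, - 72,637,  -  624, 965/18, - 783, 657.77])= [ - 912,-783, - 624, - 737/8,- 72, 41, 965/18,637,657.77]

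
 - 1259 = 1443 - 2702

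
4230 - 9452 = -5222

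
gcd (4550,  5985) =35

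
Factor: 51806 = 2^1*25903^1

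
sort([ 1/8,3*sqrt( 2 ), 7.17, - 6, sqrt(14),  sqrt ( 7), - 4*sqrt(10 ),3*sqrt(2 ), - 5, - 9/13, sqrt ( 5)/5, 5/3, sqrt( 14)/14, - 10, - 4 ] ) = [ - 4*sqrt( 10), - 10 , - 6,-5, - 4, -9/13,  1/8, sqrt(14) /14,sqrt(5)/5 , 5/3,sqrt(7 ), sqrt( 14) , 3*sqrt( 2),3*sqrt(2 ),7.17 ]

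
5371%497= 401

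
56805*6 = 340830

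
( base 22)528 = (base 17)897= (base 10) 2472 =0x9a8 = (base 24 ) 470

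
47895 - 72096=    - 24201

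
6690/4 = 3345/2= 1672.50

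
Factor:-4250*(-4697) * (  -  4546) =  - 90748388500 = -  2^2*5^3 * 7^1*11^1*17^1*61^1*2273^1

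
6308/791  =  7 +771/791 = 7.97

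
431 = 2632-2201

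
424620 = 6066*70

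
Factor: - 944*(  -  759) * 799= 2^4 * 3^1*11^1*17^1*23^1* 47^1 *59^1 = 572480304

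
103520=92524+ 10996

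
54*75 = 4050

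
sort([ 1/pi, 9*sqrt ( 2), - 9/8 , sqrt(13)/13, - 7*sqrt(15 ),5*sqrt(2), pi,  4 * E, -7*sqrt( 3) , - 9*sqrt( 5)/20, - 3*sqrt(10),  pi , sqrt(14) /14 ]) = [ - 7*sqrt( 15 ), - 7*sqrt(3 ), - 3*sqrt( 10), - 9/8 , - 9 * sqrt(5 ) /20, sqrt(14)/14,sqrt( 13)/13, 1/pi,pi,pi, 5*sqrt( 2),4*E, 9*sqrt( 2) ] 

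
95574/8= 11946 + 3/4 = 11946.75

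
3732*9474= 35356968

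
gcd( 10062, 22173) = 3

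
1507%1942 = 1507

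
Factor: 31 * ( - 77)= - 2387 = - 7^1* 11^1*31^1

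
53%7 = 4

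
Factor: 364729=569^1 * 641^1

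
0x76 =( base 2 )1110110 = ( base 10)118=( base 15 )7d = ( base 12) 9A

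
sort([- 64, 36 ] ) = [ - 64, 36 ]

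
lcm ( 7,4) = 28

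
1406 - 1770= - 364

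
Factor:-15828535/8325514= - 2^(-1) * 5^1*3165707^1*4162757^( - 1)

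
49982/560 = 24991/280 = 89.25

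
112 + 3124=3236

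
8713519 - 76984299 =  - 68270780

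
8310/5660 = 1 + 265/566 = 1.47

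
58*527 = 30566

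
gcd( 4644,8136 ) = 36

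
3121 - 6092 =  - 2971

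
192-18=174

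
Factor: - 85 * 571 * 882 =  - 2^1*3^2*5^1*7^2*17^1*571^1=- 42807870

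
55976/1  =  55976 = 55976.00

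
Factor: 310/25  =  2^1*5^( - 1)*31^1  =  62/5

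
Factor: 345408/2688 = 257/2=2^( - 1 )*257^1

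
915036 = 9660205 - 8745169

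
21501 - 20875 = 626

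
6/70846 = 3/35423 =0.00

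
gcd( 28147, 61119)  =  1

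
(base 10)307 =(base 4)10303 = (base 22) dl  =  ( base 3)102101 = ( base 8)463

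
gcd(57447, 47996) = 13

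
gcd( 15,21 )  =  3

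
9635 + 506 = 10141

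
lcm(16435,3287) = 16435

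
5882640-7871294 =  - 1988654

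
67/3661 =67/3661 = 0.02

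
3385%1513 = 359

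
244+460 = 704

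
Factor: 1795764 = 2^2*3^1*263^1*569^1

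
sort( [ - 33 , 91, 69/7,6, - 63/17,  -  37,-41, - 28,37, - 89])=[ - 89, - 41 ,  -  37,-33,-28,-63/17,6, 69/7, 37, 91 ]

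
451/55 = 41/5 =8.20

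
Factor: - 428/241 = -2^2*107^1*241^( - 1 ) 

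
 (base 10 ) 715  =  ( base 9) 874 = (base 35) kf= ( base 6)3151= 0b1011001011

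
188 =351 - 163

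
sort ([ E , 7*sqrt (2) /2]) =[ E,7*sqrt (2)/2]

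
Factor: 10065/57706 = 2^ ( - 1)*3^1*  5^1* 43^ ( - 1) = 15/86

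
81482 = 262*311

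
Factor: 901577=23^1 *39199^1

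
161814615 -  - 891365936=1053180551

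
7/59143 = 1/8449 = 0.00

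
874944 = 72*12152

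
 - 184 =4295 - 4479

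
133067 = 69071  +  63996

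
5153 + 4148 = 9301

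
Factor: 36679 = 43^1*853^1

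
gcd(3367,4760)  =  7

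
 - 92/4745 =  - 1 + 4653/4745 = - 0.02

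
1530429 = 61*25089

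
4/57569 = 4/57569 =0.00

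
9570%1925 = 1870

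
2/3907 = 2/3907 = 0.00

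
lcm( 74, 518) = 518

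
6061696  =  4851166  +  1210530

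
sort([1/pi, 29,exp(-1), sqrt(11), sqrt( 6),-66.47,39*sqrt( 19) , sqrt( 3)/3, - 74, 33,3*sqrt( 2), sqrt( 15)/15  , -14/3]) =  [ - 74, - 66.47, -14/3, sqrt( 15) /15,1/pi,exp(-1), sqrt( 3)/3 , sqrt( 6), sqrt( 11),3*sqrt(2), 29, 33,39*sqrt(19)]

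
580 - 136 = 444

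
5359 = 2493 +2866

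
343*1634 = 560462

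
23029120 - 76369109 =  - 53339989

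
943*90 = 84870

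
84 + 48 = 132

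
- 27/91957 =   -  27/91957 = -  0.00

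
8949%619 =283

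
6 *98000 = 588000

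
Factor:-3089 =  - 3089^1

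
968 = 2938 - 1970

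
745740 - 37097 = 708643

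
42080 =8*5260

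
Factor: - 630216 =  - 2^3* 3^2*8753^1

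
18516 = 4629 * 4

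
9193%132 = 85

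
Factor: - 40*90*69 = - 248400 = - 2^4*3^3*5^2*23^1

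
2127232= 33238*64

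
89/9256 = 1/104 = 0.01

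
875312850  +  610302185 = 1485615035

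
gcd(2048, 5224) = 8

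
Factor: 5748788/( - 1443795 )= -2^2* 3^(-1)*5^( - 1)*17^2* 101^(-1 )*953^(  -  1 )*4973^1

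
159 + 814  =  973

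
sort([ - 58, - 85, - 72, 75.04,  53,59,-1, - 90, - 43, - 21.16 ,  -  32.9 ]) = [ -90, - 85,-72,-58, - 43, - 32.9, - 21.16  , -1, 53,59,75.04 ]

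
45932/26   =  22966/13 = 1766.62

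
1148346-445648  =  702698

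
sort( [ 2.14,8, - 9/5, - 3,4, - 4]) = [ - 4, - 3, - 9/5, 2.14, 4,  8]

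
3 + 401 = 404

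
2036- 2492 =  - 456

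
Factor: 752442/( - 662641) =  - 2^1*3^1*7^ (-1 )*181^( - 1)*523^ ( - 1)*125407^1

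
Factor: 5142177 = 3^3*17^2*659^1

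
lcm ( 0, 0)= 0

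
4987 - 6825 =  - 1838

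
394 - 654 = -260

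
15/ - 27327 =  - 1  +  9104/9109=-0.00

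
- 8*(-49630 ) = 397040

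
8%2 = 0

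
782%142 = 72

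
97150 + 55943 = 153093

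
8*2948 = 23584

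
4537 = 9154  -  4617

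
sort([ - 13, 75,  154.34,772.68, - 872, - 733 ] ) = [ - 872, - 733,- 13,75,  154.34 , 772.68 ]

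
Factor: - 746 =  - 2^1*373^1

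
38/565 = 38/565 = 0.07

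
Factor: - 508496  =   - 2^4* 61^1  *  521^1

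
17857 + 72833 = 90690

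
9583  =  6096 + 3487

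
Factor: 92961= 3^3*11^1*313^1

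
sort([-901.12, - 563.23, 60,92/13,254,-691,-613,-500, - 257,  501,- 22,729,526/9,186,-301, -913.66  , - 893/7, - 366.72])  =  [  -  913.66, - 901.12, - 691, - 613, - 563.23, - 500, - 366.72,- 301, - 257 , - 893/7, - 22,92/13,  526/9,60 , 186,254,501,729] 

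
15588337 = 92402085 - 76813748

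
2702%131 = 82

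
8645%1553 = 880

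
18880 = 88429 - 69549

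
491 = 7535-7044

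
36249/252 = 143  +  71/84 = 143.85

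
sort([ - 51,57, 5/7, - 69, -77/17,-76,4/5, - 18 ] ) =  [ - 76, - 69, - 51, - 18, - 77/17, 5/7, 4/5 , 57]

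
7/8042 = 7/8042 = 0.00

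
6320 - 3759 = 2561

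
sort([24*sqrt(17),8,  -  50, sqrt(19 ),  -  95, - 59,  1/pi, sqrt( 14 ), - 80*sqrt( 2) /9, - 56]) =[ - 95, - 59, - 56, - 50, - 80 * sqrt(2 )/9,1/pi, sqrt(14),sqrt(19),  8, 24 * sqrt(17)]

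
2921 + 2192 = 5113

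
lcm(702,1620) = 21060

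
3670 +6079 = 9749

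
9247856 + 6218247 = 15466103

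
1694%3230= 1694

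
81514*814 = 66352396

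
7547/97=77+ 78/97  =  77.80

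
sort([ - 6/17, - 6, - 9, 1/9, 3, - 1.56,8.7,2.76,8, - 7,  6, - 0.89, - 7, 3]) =[ - 9, -7, - 7, - 6, - 1.56, - 0.89, -6/17, 1/9,2.76,3, 3, 6,8,8.7]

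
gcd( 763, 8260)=7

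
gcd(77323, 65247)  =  1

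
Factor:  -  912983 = - 389^1*2347^1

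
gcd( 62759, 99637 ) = 1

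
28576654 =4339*6586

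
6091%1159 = 296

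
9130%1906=1506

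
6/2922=1/487 = 0.00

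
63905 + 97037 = 160942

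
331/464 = 331/464 = 0.71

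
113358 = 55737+57621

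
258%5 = 3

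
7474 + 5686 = 13160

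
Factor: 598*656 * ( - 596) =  - 233803648 = - 2^7*13^1*23^1*41^1*149^1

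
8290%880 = 370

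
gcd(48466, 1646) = 2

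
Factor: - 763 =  -7^1*109^1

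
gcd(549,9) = 9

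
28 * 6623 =185444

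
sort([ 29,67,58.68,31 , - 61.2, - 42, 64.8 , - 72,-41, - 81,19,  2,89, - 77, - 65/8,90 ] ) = [-81,-77, -72,-61.2, - 42, - 41 , - 65/8, 2,19, 29,31, 58.68, 64.8,67,89,90]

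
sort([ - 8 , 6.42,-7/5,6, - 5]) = [-8, - 5,-7/5,6 , 6.42] 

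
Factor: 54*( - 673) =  - 36342 = - 2^1*3^3* 673^1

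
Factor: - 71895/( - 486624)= 2^(- 5 ) * 5^1*37^ ( - 1)*137^( - 1) * 4793^1 = 23965/162208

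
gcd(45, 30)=15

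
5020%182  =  106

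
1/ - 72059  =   - 1/72059 = - 0.00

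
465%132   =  69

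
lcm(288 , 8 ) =288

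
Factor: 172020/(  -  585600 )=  - 47/160= - 2^( - 5 ) * 5^( - 1)*47^1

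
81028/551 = 147 + 31/551 = 147.06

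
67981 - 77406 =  - 9425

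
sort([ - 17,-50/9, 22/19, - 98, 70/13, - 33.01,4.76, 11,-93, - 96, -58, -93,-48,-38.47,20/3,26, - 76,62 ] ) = [ - 98, - 96,  -  93, - 93, - 76, - 58,  -  48,-38.47,-33.01, - 17, - 50/9,22/19,4.76,70/13,20/3, 11,26,62 ] 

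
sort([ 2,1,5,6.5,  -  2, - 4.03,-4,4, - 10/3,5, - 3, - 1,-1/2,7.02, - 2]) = [ - 4.03, - 4, - 10/3, - 3,-2, - 2,-1,-1/2, 1,  2, 4,5, 5,6.5,7.02 ] 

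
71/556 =71/556 = 0.13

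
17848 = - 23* ( - 776) 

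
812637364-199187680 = 613449684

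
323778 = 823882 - 500104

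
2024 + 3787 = 5811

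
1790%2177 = 1790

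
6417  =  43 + 6374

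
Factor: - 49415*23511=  - 3^1*  5^1*17^1*461^1*9883^1 = - 1161796065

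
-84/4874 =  - 1 + 2395/2437  =  - 0.02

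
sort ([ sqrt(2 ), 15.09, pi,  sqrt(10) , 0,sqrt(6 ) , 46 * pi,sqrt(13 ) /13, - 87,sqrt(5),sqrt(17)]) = [ - 87,0,sqrt( 13 )/13,sqrt(2 ),sqrt( 5),  sqrt( 6),  pi, sqrt(10 ),sqrt( 17),15.09,  46 *pi]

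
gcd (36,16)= 4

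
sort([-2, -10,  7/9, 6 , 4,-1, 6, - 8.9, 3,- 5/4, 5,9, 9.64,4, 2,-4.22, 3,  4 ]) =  [ - 10, - 8.9, - 4.22, - 2 , - 5/4,- 1, 7/9, 2, 3, 3, 4, 4, 4, 5, 6,6,9, 9.64]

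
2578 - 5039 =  - 2461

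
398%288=110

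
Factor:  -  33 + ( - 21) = - 54 = -2^1*3^3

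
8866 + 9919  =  18785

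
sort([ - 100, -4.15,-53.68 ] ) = [-100, - 53.68,-4.15 ]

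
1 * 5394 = 5394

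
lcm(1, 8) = 8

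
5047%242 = 207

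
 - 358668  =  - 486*738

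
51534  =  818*63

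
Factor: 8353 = 8353^1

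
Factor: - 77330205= - 3^2*5^1*1718449^1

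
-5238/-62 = 2619/31= 84.48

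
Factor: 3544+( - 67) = 3477=3^1*19^1*61^1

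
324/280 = 1+ 11/70 = 1.16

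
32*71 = 2272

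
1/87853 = 1/87853= 0.00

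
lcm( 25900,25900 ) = 25900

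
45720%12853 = 7161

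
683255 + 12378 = 695633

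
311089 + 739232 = 1050321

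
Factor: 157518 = 2^1*3^3*2917^1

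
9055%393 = 16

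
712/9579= 712/9579  =  0.07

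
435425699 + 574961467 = 1010387166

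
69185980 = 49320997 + 19864983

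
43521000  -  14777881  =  28743119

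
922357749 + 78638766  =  1000996515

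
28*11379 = 318612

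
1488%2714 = 1488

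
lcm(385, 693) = 3465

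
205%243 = 205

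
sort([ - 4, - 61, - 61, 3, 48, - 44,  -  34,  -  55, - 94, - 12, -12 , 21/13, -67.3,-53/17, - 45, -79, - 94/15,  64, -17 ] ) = [ - 94,-79,-67.3, - 61, - 61, - 55 , - 45, - 44,-34, - 17, - 12, -12, - 94/15,-4, - 53/17, 21/13, 3, 48,64]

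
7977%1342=1267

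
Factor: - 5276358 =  - 2^1 * 3^2 * 17^1 * 43^1*401^1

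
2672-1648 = 1024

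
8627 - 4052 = 4575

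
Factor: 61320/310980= 14/71 = 2^1 * 7^1 * 71^ (- 1 )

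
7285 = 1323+5962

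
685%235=215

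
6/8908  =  3/4454 = 0.00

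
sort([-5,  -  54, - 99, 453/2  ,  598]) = [  -  99  , - 54, - 5, 453/2,598]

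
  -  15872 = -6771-9101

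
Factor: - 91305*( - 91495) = 8353950975 = 3^2*5^2*29^1*631^1*2029^1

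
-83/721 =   -  1 + 638/721 = - 0.12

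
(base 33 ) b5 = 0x170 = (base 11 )305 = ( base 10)368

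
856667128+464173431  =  1320840559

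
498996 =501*996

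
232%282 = 232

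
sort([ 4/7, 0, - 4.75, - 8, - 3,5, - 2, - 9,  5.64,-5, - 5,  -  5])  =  [ - 9,- 8,  -  5 , -5, -5, - 4.75,- 3, - 2, 0, 4/7,5, 5.64]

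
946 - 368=578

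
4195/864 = 4195/864 = 4.86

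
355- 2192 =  - 1837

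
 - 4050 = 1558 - 5608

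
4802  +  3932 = 8734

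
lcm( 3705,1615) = 62985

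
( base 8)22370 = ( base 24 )ga8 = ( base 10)9464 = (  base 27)cqe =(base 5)300324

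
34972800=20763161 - -14209639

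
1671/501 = 3 + 56/167= 3.34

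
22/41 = 22/41 = 0.54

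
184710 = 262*705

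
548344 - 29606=518738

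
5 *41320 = 206600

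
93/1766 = 93/1766= 0.05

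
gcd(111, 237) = 3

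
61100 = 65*940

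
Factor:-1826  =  -2^1*11^1*83^1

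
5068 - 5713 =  - 645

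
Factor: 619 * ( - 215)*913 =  - 5^1*11^1*43^1  *83^1*619^1= - 121506605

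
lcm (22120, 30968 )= 154840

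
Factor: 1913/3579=3^ ( - 1 )*1193^( - 1)*1913^1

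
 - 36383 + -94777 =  -131160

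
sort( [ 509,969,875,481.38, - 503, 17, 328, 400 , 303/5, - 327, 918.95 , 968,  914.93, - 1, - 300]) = [ - 503, - 327, - 300,-1, 17,303/5,328, 400,481.38 , 509,875, 914.93, 918.95, 968,  969]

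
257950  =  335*770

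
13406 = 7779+5627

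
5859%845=789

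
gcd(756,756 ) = 756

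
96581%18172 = 5721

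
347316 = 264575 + 82741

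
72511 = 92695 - 20184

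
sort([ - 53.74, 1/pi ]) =[-53.74, 1/pi ] 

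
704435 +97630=802065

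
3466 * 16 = 55456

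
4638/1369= 4638/1369 = 3.39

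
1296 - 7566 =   -  6270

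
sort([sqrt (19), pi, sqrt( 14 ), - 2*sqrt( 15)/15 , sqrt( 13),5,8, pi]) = [-2*sqrt( 15)/15, pi,pi, sqrt(13 ), sqrt(14),sqrt( 19),5, 8 ]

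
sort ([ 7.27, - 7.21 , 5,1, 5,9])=[ - 7.21, 1 , 5,5, 7.27, 9 ]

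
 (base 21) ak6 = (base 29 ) 5LM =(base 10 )4836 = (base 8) 11344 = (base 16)12E4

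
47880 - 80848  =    -  32968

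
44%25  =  19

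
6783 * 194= 1315902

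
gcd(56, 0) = 56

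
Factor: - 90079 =- 11^1*19^1*431^1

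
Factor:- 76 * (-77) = 5852 =2^2*7^1*11^1*19^1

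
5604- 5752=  - 148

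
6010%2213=1584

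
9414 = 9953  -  539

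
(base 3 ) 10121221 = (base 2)101001010100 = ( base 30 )2S4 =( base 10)2644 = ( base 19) 763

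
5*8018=40090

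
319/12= 26+7/12 = 26.58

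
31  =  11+20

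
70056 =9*7784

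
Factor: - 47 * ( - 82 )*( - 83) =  - 2^1 * 41^1*47^1*83^1 = - 319882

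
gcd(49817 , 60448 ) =1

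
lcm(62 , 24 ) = 744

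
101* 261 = 26361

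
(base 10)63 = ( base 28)27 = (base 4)333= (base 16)3f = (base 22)2J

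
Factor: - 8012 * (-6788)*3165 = 2^4*3^1 * 5^1*211^1*1697^1*2003^1=172129968240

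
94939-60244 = 34695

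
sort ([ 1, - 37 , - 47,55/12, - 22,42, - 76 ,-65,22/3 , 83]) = [ - 76, - 65, - 47, - 37, - 22,1, 55/12 , 22/3,42, 83]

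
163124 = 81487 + 81637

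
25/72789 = 25/72789 = 0.00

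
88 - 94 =-6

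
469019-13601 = 455418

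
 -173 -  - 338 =165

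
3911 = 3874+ 37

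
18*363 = 6534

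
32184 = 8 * 4023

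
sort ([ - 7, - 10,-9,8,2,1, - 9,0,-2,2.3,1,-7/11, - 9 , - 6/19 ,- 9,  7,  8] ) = [-10,-9,-9,  -  9 ,-9, - 7, - 2 ,-7/11,  -  6/19,0,  1,1,  2,  2.3,7, 8 , 8 ]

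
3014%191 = 149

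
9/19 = 9/19=   0.47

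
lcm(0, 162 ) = 0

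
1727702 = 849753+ 877949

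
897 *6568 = 5891496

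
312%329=312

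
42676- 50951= - 8275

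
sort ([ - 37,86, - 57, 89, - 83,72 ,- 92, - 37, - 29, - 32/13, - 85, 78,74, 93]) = [ - 92,  -  85, - 83,-57, - 37, - 37, - 29,- 32/13, 72,74,  78, 86, 89 , 93 ] 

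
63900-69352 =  - 5452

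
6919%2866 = 1187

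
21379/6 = 21379/6=3563.17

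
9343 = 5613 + 3730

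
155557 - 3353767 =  - 3198210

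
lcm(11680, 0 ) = 0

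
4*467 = 1868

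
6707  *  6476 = 43434532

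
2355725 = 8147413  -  5791688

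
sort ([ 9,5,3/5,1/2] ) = [ 1/2,3/5, 5, 9]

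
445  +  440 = 885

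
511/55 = 511/55 = 9.29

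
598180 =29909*20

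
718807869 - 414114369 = 304693500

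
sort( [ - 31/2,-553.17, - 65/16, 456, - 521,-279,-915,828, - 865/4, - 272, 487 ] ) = [-915,-553.17,-521, - 279,- 272, - 865/4, - 31/2, - 65/16, 456, 487, 828]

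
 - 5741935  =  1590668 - 7332603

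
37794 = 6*6299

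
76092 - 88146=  - 12054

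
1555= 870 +685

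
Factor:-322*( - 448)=2^7*7^2*23^1=144256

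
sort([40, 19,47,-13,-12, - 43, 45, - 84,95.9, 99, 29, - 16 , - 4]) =[-84 ,-43,-16,-13 , - 12,-4, 19, 29,  40, 45, 47,  95.9,  99 ] 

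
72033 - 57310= 14723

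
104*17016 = 1769664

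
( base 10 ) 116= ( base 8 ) 164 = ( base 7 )224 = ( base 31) 3n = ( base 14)84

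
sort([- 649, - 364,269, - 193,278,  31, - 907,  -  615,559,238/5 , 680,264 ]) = [-907, - 649, - 615,  -  364 , - 193,  31, 238/5,264,  269, 278,559,680 ] 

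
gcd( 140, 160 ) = 20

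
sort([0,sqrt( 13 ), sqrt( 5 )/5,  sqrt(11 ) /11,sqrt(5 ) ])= [ 0,sqrt(11) /11,sqrt(5) /5,sqrt( 5),sqrt(13) ]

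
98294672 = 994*98888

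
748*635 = 474980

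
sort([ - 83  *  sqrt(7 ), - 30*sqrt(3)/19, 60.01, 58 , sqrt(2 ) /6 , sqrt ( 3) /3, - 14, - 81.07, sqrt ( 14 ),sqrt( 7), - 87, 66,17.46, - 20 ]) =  [- 83 * sqrt( 7), - 87, - 81.07,  -  20, - 14,-30*sqrt( 3) /19, sqrt( 2) /6,sqrt( 3 ) /3,  sqrt ( 7),sqrt ( 14), 17.46,58,60.01, 66] 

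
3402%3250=152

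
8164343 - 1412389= 6751954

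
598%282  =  34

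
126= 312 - 186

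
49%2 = 1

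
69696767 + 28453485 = 98150252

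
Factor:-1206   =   - 2^1 *3^2*67^1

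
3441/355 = 3441/355=9.69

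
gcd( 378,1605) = 3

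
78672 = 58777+19895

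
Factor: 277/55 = 5^( - 1) *11^( - 1 ) * 277^1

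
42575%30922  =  11653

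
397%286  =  111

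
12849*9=115641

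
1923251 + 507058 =2430309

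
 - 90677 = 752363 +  - 843040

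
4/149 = 4/149 = 0.03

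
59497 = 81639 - 22142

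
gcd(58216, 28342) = 766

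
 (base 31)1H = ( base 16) 30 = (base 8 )60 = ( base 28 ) 1K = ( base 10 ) 48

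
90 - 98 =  - 8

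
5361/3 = 1787 = 1787.00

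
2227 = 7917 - 5690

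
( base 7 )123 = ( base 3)2110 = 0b1000010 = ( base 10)66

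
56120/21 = 2672 + 8/21=2672.38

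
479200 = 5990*80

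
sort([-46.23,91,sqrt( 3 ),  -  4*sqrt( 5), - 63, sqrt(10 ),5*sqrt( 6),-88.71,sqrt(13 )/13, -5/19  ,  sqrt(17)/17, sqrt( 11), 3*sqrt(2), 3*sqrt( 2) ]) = [ - 88.71,-63,-46.23,-4  *  sqrt(5), - 5/19,sqrt(17 ) /17 , sqrt( 13)/13 , sqrt(3 ),sqrt( 10 ),  sqrt(11),  3*sqrt( 2 ), 3*sqrt( 2 ),5*sqrt(6 ), 91]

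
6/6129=2/2043 = 0.00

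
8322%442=366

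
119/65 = 1 + 54/65 = 1.83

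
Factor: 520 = 2^3*5^1*13^1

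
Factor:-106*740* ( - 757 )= 2^3*5^1 * 37^1 * 53^1 * 757^1 = 59379080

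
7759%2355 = 694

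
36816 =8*4602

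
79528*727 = 57816856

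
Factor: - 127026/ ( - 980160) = 21171/163360 = 2^( - 5 )*3^1*5^(-1)*1021^( - 1 )*7057^1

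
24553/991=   24553/991 = 24.78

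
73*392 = 28616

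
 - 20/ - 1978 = 10/989 =0.01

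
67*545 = 36515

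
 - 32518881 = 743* (  -  43767) 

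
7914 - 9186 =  - 1272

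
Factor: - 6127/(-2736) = 2^(-4)*3^ ( - 2 )*11^1*19^( - 1)*557^1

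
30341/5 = 30341/5=6068.20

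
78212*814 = 63664568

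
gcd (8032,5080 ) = 8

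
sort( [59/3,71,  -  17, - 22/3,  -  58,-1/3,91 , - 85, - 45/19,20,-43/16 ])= [- 85,-58, - 17, - 22/3,-43/16, - 45/19,-1/3,  59/3,  20,71,91 ]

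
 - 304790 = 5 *( - 60958)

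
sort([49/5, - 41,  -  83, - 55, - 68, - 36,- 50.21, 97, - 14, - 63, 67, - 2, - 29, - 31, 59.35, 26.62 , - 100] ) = [ - 100, - 83, - 68, - 63 , - 55, - 50.21 ,  -  41,  -  36, - 31, - 29,  -  14, - 2,  49/5,26.62 , 59.35, 67,97]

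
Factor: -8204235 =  - 3^1 * 5^1*13^1*42073^1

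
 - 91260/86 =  - 1062 + 36/43  =  - 1061.16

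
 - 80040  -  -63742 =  - 16298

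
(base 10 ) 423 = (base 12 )2b3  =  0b110100111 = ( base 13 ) 267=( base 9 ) 520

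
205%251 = 205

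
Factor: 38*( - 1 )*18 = - 2^2 * 3^2*19^1 = - 684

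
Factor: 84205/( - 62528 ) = -2^ ( - 6) *5^1*11^1*977^(  -  1)*1531^1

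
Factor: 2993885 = 5^1* 598777^1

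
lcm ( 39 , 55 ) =2145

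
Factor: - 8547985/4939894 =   -  2^(- 1) * 5^1*17^( - 1)*23^( - 1 )*1091^1*1567^1*6317^ (-1 )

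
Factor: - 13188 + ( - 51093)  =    -  3^1*7^1*3061^1 = -64281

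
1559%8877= 1559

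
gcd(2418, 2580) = 6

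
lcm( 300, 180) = 900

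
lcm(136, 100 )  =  3400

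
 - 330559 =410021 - 740580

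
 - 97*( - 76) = 7372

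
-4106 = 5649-9755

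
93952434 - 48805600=45146834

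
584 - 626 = -42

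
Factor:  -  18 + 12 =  - 2^1*3^1 = - 6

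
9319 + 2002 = 11321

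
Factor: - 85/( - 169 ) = 5^1*13^( - 2)*17^1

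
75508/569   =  75508/569  =  132.70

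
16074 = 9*1786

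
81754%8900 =1654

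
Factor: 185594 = 2^1*71^1*1307^1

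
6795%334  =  115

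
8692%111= 34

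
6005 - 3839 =2166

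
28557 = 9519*3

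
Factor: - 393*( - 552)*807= 2^3*3^3*23^1* 131^1*269^1 = 175067352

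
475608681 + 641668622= 1117277303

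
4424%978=512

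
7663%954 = 31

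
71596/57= 71596/57 = 1256.07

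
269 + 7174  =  7443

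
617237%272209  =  72819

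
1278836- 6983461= - 5704625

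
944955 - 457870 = 487085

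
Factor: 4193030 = 2^1*5^1*419303^1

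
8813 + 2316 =11129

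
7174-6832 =342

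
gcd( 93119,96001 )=1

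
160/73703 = 160/73703 = 0.00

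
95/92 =1+ 3/92= 1.03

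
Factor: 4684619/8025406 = 2^( - 1 )*41^1 * 114259^1*4012703^( - 1)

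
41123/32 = 1285 + 3/32 = 1285.09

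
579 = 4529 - 3950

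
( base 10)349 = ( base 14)1ad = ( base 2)101011101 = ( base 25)do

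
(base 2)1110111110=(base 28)166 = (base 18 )2H4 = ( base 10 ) 958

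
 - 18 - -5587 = 5569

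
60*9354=561240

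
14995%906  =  499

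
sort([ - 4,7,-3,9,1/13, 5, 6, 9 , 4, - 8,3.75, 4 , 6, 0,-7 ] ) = [-8, - 7,-4, - 3,0, 1/13, 3.75, 4,4, 5,6,6,  7, 9 , 9] 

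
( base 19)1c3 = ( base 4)21100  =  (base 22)14K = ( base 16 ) 250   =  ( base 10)592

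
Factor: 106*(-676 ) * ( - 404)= 2^5*13^2*53^1*101^1 = 28949024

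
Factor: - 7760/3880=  - 2^1 = - 2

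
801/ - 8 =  - 801/8 = - 100.12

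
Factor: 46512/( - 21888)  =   - 17/8 = - 2^( - 3 )* 17^1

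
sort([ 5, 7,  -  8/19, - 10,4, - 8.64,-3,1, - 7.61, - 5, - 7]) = [ - 10,  -  8.64, - 7.61, - 7,-5, - 3, - 8/19, 1,4,5,  7]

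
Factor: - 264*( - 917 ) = 2^3 * 3^1*7^1*11^1*131^1   =  242088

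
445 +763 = 1208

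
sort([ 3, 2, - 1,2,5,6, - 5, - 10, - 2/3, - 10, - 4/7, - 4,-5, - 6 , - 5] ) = [ - 10, - 10, - 6, - 5, - 5, -5, - 4, - 1, - 2/3 , - 4/7, 2, 2,  3,  5, 6 ]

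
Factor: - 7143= - 3^1*  2381^1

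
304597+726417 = 1031014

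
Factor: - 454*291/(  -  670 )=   3^1*5^(-1 )*67^(-1 )*97^1 * 227^1 = 66057/335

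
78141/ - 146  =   - 536 + 115/146 = - 535.21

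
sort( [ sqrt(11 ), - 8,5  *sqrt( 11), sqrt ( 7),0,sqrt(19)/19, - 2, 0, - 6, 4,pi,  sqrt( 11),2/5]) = [  -  8, - 6 , - 2 , 0,  0,sqrt( 19)/19, 2/5,sqrt ( 7),pi,sqrt(11), sqrt( 11),  4,5*sqrt (11)]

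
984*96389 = 94846776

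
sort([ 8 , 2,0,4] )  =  [ 0,2,4, 8 ]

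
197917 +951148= 1149065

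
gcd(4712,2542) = 62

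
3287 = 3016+271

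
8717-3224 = 5493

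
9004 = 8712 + 292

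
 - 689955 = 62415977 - 63105932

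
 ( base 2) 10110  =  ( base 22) 10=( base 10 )22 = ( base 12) 1a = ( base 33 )m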